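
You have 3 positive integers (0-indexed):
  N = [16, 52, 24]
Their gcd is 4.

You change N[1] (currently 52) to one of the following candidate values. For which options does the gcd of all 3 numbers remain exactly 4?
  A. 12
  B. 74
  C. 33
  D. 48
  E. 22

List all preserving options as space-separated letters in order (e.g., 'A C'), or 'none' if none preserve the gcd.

Answer: A

Derivation:
Old gcd = 4; gcd of others (without N[1]) = 8
New gcd for candidate v: gcd(8, v). Preserves old gcd iff gcd(8, v) = 4.
  Option A: v=12, gcd(8,12)=4 -> preserves
  Option B: v=74, gcd(8,74)=2 -> changes
  Option C: v=33, gcd(8,33)=1 -> changes
  Option D: v=48, gcd(8,48)=8 -> changes
  Option E: v=22, gcd(8,22)=2 -> changes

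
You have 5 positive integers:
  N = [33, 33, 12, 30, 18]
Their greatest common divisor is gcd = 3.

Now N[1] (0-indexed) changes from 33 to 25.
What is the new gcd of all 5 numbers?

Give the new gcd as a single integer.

Numbers: [33, 33, 12, 30, 18], gcd = 3
Change: index 1, 33 -> 25
gcd of the OTHER numbers (without index 1): gcd([33, 12, 30, 18]) = 3
New gcd = gcd(g_others, new_val) = gcd(3, 25) = 1

Answer: 1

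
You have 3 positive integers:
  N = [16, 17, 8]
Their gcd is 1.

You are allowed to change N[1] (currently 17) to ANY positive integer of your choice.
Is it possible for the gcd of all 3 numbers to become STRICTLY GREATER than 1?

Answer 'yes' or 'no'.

Current gcd = 1
gcd of all OTHER numbers (without N[1]=17): gcd([16, 8]) = 8
The new gcd after any change is gcd(8, new_value).
This can be at most 8.
Since 8 > old gcd 1, the gcd CAN increase (e.g., set N[1] = 8).

Answer: yes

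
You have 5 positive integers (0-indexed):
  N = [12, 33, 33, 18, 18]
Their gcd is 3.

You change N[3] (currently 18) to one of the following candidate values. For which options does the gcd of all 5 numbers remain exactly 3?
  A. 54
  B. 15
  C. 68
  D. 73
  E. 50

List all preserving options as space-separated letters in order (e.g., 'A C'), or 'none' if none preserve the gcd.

Answer: A B

Derivation:
Old gcd = 3; gcd of others (without N[3]) = 3
New gcd for candidate v: gcd(3, v). Preserves old gcd iff gcd(3, v) = 3.
  Option A: v=54, gcd(3,54)=3 -> preserves
  Option B: v=15, gcd(3,15)=3 -> preserves
  Option C: v=68, gcd(3,68)=1 -> changes
  Option D: v=73, gcd(3,73)=1 -> changes
  Option E: v=50, gcd(3,50)=1 -> changes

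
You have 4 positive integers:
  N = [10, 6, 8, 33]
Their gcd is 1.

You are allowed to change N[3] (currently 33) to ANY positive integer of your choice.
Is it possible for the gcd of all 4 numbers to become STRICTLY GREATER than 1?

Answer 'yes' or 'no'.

Answer: yes

Derivation:
Current gcd = 1
gcd of all OTHER numbers (without N[3]=33): gcd([10, 6, 8]) = 2
The new gcd after any change is gcd(2, new_value).
This can be at most 2.
Since 2 > old gcd 1, the gcd CAN increase (e.g., set N[3] = 2).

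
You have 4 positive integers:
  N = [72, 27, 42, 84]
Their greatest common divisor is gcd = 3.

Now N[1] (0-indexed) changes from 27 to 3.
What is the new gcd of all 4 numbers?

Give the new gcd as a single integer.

Numbers: [72, 27, 42, 84], gcd = 3
Change: index 1, 27 -> 3
gcd of the OTHER numbers (without index 1): gcd([72, 42, 84]) = 6
New gcd = gcd(g_others, new_val) = gcd(6, 3) = 3

Answer: 3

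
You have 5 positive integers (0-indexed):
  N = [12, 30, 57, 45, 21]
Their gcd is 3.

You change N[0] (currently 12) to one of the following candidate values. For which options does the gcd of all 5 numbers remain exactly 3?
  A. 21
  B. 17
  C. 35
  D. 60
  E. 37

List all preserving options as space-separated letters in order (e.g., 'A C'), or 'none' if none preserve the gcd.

Answer: A D

Derivation:
Old gcd = 3; gcd of others (without N[0]) = 3
New gcd for candidate v: gcd(3, v). Preserves old gcd iff gcd(3, v) = 3.
  Option A: v=21, gcd(3,21)=3 -> preserves
  Option B: v=17, gcd(3,17)=1 -> changes
  Option C: v=35, gcd(3,35)=1 -> changes
  Option D: v=60, gcd(3,60)=3 -> preserves
  Option E: v=37, gcd(3,37)=1 -> changes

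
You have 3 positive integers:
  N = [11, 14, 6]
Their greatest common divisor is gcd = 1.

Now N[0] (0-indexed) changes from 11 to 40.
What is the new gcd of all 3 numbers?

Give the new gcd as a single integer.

Numbers: [11, 14, 6], gcd = 1
Change: index 0, 11 -> 40
gcd of the OTHER numbers (without index 0): gcd([14, 6]) = 2
New gcd = gcd(g_others, new_val) = gcd(2, 40) = 2

Answer: 2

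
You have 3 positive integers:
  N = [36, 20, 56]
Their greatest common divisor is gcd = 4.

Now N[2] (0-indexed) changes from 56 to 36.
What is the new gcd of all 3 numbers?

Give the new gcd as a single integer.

Numbers: [36, 20, 56], gcd = 4
Change: index 2, 56 -> 36
gcd of the OTHER numbers (without index 2): gcd([36, 20]) = 4
New gcd = gcd(g_others, new_val) = gcd(4, 36) = 4

Answer: 4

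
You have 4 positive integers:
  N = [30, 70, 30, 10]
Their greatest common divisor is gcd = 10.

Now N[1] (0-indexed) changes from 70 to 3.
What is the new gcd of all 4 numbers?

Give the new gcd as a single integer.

Numbers: [30, 70, 30, 10], gcd = 10
Change: index 1, 70 -> 3
gcd of the OTHER numbers (without index 1): gcd([30, 30, 10]) = 10
New gcd = gcd(g_others, new_val) = gcd(10, 3) = 1

Answer: 1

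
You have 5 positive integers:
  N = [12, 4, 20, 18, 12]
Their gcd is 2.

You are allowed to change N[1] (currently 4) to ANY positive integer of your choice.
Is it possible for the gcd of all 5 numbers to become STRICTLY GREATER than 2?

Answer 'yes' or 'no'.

Answer: no

Derivation:
Current gcd = 2
gcd of all OTHER numbers (without N[1]=4): gcd([12, 20, 18, 12]) = 2
The new gcd after any change is gcd(2, new_value).
This can be at most 2.
Since 2 = old gcd 2, the gcd can only stay the same or decrease.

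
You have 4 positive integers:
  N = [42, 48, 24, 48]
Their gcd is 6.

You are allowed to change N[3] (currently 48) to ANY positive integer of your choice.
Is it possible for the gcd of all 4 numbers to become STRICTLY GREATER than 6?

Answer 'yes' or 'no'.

Current gcd = 6
gcd of all OTHER numbers (without N[3]=48): gcd([42, 48, 24]) = 6
The new gcd after any change is gcd(6, new_value).
This can be at most 6.
Since 6 = old gcd 6, the gcd can only stay the same or decrease.

Answer: no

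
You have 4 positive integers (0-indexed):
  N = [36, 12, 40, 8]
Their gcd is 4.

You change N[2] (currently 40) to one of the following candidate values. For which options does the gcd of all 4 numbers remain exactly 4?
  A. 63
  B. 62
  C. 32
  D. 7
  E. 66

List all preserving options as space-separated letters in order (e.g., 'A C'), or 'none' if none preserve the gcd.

Old gcd = 4; gcd of others (without N[2]) = 4
New gcd for candidate v: gcd(4, v). Preserves old gcd iff gcd(4, v) = 4.
  Option A: v=63, gcd(4,63)=1 -> changes
  Option B: v=62, gcd(4,62)=2 -> changes
  Option C: v=32, gcd(4,32)=4 -> preserves
  Option D: v=7, gcd(4,7)=1 -> changes
  Option E: v=66, gcd(4,66)=2 -> changes

Answer: C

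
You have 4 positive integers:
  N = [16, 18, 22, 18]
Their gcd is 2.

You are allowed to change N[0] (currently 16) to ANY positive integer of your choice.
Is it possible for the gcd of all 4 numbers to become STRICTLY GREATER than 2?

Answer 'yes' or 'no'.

Current gcd = 2
gcd of all OTHER numbers (without N[0]=16): gcd([18, 22, 18]) = 2
The new gcd after any change is gcd(2, new_value).
This can be at most 2.
Since 2 = old gcd 2, the gcd can only stay the same or decrease.

Answer: no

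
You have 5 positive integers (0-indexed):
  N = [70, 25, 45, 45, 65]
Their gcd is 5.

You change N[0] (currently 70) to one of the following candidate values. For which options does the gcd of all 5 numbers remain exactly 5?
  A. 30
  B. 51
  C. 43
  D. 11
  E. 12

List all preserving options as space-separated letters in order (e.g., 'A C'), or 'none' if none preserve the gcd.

Answer: A

Derivation:
Old gcd = 5; gcd of others (without N[0]) = 5
New gcd for candidate v: gcd(5, v). Preserves old gcd iff gcd(5, v) = 5.
  Option A: v=30, gcd(5,30)=5 -> preserves
  Option B: v=51, gcd(5,51)=1 -> changes
  Option C: v=43, gcd(5,43)=1 -> changes
  Option D: v=11, gcd(5,11)=1 -> changes
  Option E: v=12, gcd(5,12)=1 -> changes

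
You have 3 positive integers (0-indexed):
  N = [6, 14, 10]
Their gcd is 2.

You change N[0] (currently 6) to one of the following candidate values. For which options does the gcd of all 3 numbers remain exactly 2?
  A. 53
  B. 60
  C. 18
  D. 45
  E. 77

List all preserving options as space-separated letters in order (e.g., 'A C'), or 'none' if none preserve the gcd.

Old gcd = 2; gcd of others (without N[0]) = 2
New gcd for candidate v: gcd(2, v). Preserves old gcd iff gcd(2, v) = 2.
  Option A: v=53, gcd(2,53)=1 -> changes
  Option B: v=60, gcd(2,60)=2 -> preserves
  Option C: v=18, gcd(2,18)=2 -> preserves
  Option D: v=45, gcd(2,45)=1 -> changes
  Option E: v=77, gcd(2,77)=1 -> changes

Answer: B C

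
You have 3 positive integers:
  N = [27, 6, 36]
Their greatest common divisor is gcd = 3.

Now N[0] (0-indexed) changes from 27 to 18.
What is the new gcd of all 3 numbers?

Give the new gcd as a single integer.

Answer: 6

Derivation:
Numbers: [27, 6, 36], gcd = 3
Change: index 0, 27 -> 18
gcd of the OTHER numbers (without index 0): gcd([6, 36]) = 6
New gcd = gcd(g_others, new_val) = gcd(6, 18) = 6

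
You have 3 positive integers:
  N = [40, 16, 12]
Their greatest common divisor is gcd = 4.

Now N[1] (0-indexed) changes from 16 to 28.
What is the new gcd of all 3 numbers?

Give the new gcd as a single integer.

Answer: 4

Derivation:
Numbers: [40, 16, 12], gcd = 4
Change: index 1, 16 -> 28
gcd of the OTHER numbers (without index 1): gcd([40, 12]) = 4
New gcd = gcd(g_others, new_val) = gcd(4, 28) = 4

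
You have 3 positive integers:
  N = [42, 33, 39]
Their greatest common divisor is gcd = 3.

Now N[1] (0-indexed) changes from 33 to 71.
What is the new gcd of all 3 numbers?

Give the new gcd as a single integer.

Numbers: [42, 33, 39], gcd = 3
Change: index 1, 33 -> 71
gcd of the OTHER numbers (without index 1): gcd([42, 39]) = 3
New gcd = gcd(g_others, new_val) = gcd(3, 71) = 1

Answer: 1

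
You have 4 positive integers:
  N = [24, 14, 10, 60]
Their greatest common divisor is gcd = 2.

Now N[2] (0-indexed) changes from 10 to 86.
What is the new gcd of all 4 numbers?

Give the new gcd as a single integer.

Answer: 2

Derivation:
Numbers: [24, 14, 10, 60], gcd = 2
Change: index 2, 10 -> 86
gcd of the OTHER numbers (without index 2): gcd([24, 14, 60]) = 2
New gcd = gcd(g_others, new_val) = gcd(2, 86) = 2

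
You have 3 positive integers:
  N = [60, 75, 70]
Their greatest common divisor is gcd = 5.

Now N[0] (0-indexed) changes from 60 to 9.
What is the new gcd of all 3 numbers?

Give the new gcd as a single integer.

Answer: 1

Derivation:
Numbers: [60, 75, 70], gcd = 5
Change: index 0, 60 -> 9
gcd of the OTHER numbers (without index 0): gcd([75, 70]) = 5
New gcd = gcd(g_others, new_val) = gcd(5, 9) = 1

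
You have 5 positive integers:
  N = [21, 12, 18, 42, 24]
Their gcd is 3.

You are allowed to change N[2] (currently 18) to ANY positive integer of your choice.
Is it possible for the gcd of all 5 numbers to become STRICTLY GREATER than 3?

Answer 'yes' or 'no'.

Answer: no

Derivation:
Current gcd = 3
gcd of all OTHER numbers (without N[2]=18): gcd([21, 12, 42, 24]) = 3
The new gcd after any change is gcd(3, new_value).
This can be at most 3.
Since 3 = old gcd 3, the gcd can only stay the same or decrease.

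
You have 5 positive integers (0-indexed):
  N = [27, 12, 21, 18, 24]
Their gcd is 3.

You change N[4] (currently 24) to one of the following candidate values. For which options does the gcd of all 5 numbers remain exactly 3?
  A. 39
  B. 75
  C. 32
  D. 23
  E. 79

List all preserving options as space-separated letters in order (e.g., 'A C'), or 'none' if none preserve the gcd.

Old gcd = 3; gcd of others (without N[4]) = 3
New gcd for candidate v: gcd(3, v). Preserves old gcd iff gcd(3, v) = 3.
  Option A: v=39, gcd(3,39)=3 -> preserves
  Option B: v=75, gcd(3,75)=3 -> preserves
  Option C: v=32, gcd(3,32)=1 -> changes
  Option D: v=23, gcd(3,23)=1 -> changes
  Option E: v=79, gcd(3,79)=1 -> changes

Answer: A B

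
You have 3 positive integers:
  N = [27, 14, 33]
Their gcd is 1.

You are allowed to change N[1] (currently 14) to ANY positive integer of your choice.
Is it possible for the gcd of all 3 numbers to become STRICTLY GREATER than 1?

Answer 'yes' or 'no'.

Answer: yes

Derivation:
Current gcd = 1
gcd of all OTHER numbers (without N[1]=14): gcd([27, 33]) = 3
The new gcd after any change is gcd(3, new_value).
This can be at most 3.
Since 3 > old gcd 1, the gcd CAN increase (e.g., set N[1] = 3).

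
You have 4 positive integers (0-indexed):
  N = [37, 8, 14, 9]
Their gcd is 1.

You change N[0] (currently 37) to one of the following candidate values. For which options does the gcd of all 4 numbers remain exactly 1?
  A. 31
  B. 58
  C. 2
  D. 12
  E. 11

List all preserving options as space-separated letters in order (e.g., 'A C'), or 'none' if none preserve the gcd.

Answer: A B C D E

Derivation:
Old gcd = 1; gcd of others (without N[0]) = 1
New gcd for candidate v: gcd(1, v). Preserves old gcd iff gcd(1, v) = 1.
  Option A: v=31, gcd(1,31)=1 -> preserves
  Option B: v=58, gcd(1,58)=1 -> preserves
  Option C: v=2, gcd(1,2)=1 -> preserves
  Option D: v=12, gcd(1,12)=1 -> preserves
  Option E: v=11, gcd(1,11)=1 -> preserves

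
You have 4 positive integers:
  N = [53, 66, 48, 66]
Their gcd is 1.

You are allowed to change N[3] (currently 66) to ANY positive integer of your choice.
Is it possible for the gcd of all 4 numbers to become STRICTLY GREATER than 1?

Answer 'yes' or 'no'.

Answer: no

Derivation:
Current gcd = 1
gcd of all OTHER numbers (without N[3]=66): gcd([53, 66, 48]) = 1
The new gcd after any change is gcd(1, new_value).
This can be at most 1.
Since 1 = old gcd 1, the gcd can only stay the same or decrease.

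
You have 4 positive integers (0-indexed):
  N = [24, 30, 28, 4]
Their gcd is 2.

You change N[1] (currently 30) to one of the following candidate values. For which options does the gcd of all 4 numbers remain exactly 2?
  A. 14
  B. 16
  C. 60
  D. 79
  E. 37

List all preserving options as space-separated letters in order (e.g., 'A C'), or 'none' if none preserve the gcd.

Answer: A

Derivation:
Old gcd = 2; gcd of others (without N[1]) = 4
New gcd for candidate v: gcd(4, v). Preserves old gcd iff gcd(4, v) = 2.
  Option A: v=14, gcd(4,14)=2 -> preserves
  Option B: v=16, gcd(4,16)=4 -> changes
  Option C: v=60, gcd(4,60)=4 -> changes
  Option D: v=79, gcd(4,79)=1 -> changes
  Option E: v=37, gcd(4,37)=1 -> changes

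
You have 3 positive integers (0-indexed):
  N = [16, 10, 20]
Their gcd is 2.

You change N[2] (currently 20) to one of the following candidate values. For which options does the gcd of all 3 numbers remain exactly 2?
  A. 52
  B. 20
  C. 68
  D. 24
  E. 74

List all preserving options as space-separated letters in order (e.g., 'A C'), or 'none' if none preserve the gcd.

Answer: A B C D E

Derivation:
Old gcd = 2; gcd of others (without N[2]) = 2
New gcd for candidate v: gcd(2, v). Preserves old gcd iff gcd(2, v) = 2.
  Option A: v=52, gcd(2,52)=2 -> preserves
  Option B: v=20, gcd(2,20)=2 -> preserves
  Option C: v=68, gcd(2,68)=2 -> preserves
  Option D: v=24, gcd(2,24)=2 -> preserves
  Option E: v=74, gcd(2,74)=2 -> preserves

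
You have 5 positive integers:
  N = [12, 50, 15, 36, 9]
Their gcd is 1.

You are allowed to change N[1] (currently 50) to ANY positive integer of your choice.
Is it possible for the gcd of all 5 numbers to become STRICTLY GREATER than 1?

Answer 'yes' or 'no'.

Answer: yes

Derivation:
Current gcd = 1
gcd of all OTHER numbers (without N[1]=50): gcd([12, 15, 36, 9]) = 3
The new gcd after any change is gcd(3, new_value).
This can be at most 3.
Since 3 > old gcd 1, the gcd CAN increase (e.g., set N[1] = 3).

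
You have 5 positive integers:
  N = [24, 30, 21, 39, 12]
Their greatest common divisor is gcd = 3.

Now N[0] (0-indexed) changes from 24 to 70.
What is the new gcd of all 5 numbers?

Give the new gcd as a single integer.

Answer: 1

Derivation:
Numbers: [24, 30, 21, 39, 12], gcd = 3
Change: index 0, 24 -> 70
gcd of the OTHER numbers (without index 0): gcd([30, 21, 39, 12]) = 3
New gcd = gcd(g_others, new_val) = gcd(3, 70) = 1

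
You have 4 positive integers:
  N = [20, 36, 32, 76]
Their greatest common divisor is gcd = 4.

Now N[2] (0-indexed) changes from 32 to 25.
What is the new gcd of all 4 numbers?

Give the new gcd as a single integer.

Answer: 1

Derivation:
Numbers: [20, 36, 32, 76], gcd = 4
Change: index 2, 32 -> 25
gcd of the OTHER numbers (without index 2): gcd([20, 36, 76]) = 4
New gcd = gcd(g_others, new_val) = gcd(4, 25) = 1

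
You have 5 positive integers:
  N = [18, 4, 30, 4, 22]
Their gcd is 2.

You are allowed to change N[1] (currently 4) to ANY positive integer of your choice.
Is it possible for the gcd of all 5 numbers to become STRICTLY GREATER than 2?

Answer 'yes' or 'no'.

Current gcd = 2
gcd of all OTHER numbers (without N[1]=4): gcd([18, 30, 4, 22]) = 2
The new gcd after any change is gcd(2, new_value).
This can be at most 2.
Since 2 = old gcd 2, the gcd can only stay the same or decrease.

Answer: no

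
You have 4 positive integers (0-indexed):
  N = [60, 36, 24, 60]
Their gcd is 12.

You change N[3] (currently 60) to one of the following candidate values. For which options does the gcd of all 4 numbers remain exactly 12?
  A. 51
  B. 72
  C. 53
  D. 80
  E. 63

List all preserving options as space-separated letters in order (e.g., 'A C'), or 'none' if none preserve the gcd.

Answer: B

Derivation:
Old gcd = 12; gcd of others (without N[3]) = 12
New gcd for candidate v: gcd(12, v). Preserves old gcd iff gcd(12, v) = 12.
  Option A: v=51, gcd(12,51)=3 -> changes
  Option B: v=72, gcd(12,72)=12 -> preserves
  Option C: v=53, gcd(12,53)=1 -> changes
  Option D: v=80, gcd(12,80)=4 -> changes
  Option E: v=63, gcd(12,63)=3 -> changes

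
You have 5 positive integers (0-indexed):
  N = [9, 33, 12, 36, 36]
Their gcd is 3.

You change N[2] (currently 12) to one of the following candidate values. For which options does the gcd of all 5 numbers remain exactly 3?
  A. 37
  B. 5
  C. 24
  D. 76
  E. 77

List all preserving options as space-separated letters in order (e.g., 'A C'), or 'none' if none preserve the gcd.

Answer: C

Derivation:
Old gcd = 3; gcd of others (without N[2]) = 3
New gcd for candidate v: gcd(3, v). Preserves old gcd iff gcd(3, v) = 3.
  Option A: v=37, gcd(3,37)=1 -> changes
  Option B: v=5, gcd(3,5)=1 -> changes
  Option C: v=24, gcd(3,24)=3 -> preserves
  Option D: v=76, gcd(3,76)=1 -> changes
  Option E: v=77, gcd(3,77)=1 -> changes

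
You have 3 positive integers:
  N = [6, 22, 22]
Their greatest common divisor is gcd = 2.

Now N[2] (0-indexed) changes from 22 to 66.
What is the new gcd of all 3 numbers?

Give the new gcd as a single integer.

Answer: 2

Derivation:
Numbers: [6, 22, 22], gcd = 2
Change: index 2, 22 -> 66
gcd of the OTHER numbers (without index 2): gcd([6, 22]) = 2
New gcd = gcd(g_others, new_val) = gcd(2, 66) = 2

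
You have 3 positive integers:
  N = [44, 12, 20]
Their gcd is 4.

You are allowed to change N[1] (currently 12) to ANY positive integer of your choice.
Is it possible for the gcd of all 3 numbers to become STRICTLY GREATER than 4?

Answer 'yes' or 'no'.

Answer: no

Derivation:
Current gcd = 4
gcd of all OTHER numbers (without N[1]=12): gcd([44, 20]) = 4
The new gcd after any change is gcd(4, new_value).
This can be at most 4.
Since 4 = old gcd 4, the gcd can only stay the same or decrease.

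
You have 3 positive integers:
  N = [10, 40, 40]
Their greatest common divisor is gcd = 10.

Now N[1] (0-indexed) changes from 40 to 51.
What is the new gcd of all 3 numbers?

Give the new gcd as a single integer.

Numbers: [10, 40, 40], gcd = 10
Change: index 1, 40 -> 51
gcd of the OTHER numbers (without index 1): gcd([10, 40]) = 10
New gcd = gcd(g_others, new_val) = gcd(10, 51) = 1

Answer: 1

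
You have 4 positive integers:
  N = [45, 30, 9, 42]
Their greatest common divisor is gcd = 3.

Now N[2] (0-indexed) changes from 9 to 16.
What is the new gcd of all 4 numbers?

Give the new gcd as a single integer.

Numbers: [45, 30, 9, 42], gcd = 3
Change: index 2, 9 -> 16
gcd of the OTHER numbers (without index 2): gcd([45, 30, 42]) = 3
New gcd = gcd(g_others, new_val) = gcd(3, 16) = 1

Answer: 1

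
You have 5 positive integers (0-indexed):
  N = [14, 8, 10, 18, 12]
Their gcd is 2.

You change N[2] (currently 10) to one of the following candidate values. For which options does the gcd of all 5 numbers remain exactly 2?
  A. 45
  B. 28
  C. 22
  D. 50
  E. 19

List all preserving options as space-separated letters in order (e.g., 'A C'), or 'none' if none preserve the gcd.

Answer: B C D

Derivation:
Old gcd = 2; gcd of others (without N[2]) = 2
New gcd for candidate v: gcd(2, v). Preserves old gcd iff gcd(2, v) = 2.
  Option A: v=45, gcd(2,45)=1 -> changes
  Option B: v=28, gcd(2,28)=2 -> preserves
  Option C: v=22, gcd(2,22)=2 -> preserves
  Option D: v=50, gcd(2,50)=2 -> preserves
  Option E: v=19, gcd(2,19)=1 -> changes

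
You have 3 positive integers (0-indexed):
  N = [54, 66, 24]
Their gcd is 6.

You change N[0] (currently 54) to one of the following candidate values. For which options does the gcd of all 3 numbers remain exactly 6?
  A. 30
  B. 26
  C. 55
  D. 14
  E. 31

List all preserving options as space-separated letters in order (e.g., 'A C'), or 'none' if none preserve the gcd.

Old gcd = 6; gcd of others (without N[0]) = 6
New gcd for candidate v: gcd(6, v). Preserves old gcd iff gcd(6, v) = 6.
  Option A: v=30, gcd(6,30)=6 -> preserves
  Option B: v=26, gcd(6,26)=2 -> changes
  Option C: v=55, gcd(6,55)=1 -> changes
  Option D: v=14, gcd(6,14)=2 -> changes
  Option E: v=31, gcd(6,31)=1 -> changes

Answer: A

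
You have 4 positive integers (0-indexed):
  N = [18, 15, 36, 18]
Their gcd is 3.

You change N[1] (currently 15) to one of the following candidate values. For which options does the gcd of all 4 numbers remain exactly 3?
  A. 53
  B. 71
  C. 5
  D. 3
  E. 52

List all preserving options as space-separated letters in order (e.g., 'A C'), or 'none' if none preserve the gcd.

Old gcd = 3; gcd of others (without N[1]) = 18
New gcd for candidate v: gcd(18, v). Preserves old gcd iff gcd(18, v) = 3.
  Option A: v=53, gcd(18,53)=1 -> changes
  Option B: v=71, gcd(18,71)=1 -> changes
  Option C: v=5, gcd(18,5)=1 -> changes
  Option D: v=3, gcd(18,3)=3 -> preserves
  Option E: v=52, gcd(18,52)=2 -> changes

Answer: D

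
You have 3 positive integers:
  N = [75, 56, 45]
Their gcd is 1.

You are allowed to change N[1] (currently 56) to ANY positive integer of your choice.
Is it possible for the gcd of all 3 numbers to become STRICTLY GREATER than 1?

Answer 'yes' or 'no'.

Answer: yes

Derivation:
Current gcd = 1
gcd of all OTHER numbers (without N[1]=56): gcd([75, 45]) = 15
The new gcd after any change is gcd(15, new_value).
This can be at most 15.
Since 15 > old gcd 1, the gcd CAN increase (e.g., set N[1] = 15).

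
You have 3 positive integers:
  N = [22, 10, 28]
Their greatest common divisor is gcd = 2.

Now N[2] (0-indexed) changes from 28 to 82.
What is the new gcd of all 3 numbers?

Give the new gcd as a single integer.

Numbers: [22, 10, 28], gcd = 2
Change: index 2, 28 -> 82
gcd of the OTHER numbers (without index 2): gcd([22, 10]) = 2
New gcd = gcd(g_others, new_val) = gcd(2, 82) = 2

Answer: 2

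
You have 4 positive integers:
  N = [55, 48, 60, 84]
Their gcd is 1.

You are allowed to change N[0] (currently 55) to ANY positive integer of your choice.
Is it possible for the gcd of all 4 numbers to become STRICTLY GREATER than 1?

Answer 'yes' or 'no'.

Current gcd = 1
gcd of all OTHER numbers (without N[0]=55): gcd([48, 60, 84]) = 12
The new gcd after any change is gcd(12, new_value).
This can be at most 12.
Since 12 > old gcd 1, the gcd CAN increase (e.g., set N[0] = 12).

Answer: yes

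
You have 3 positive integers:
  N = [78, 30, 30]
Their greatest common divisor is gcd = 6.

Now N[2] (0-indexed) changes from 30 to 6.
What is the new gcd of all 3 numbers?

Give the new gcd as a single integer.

Answer: 6

Derivation:
Numbers: [78, 30, 30], gcd = 6
Change: index 2, 30 -> 6
gcd of the OTHER numbers (without index 2): gcd([78, 30]) = 6
New gcd = gcd(g_others, new_val) = gcd(6, 6) = 6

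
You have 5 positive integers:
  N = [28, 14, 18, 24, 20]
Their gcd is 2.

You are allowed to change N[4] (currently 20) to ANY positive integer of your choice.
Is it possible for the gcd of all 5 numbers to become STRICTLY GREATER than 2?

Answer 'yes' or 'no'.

Current gcd = 2
gcd of all OTHER numbers (without N[4]=20): gcd([28, 14, 18, 24]) = 2
The new gcd after any change is gcd(2, new_value).
This can be at most 2.
Since 2 = old gcd 2, the gcd can only stay the same or decrease.

Answer: no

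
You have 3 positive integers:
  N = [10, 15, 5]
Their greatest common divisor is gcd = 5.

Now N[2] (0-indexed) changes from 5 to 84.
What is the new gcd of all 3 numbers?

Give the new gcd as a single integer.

Answer: 1

Derivation:
Numbers: [10, 15, 5], gcd = 5
Change: index 2, 5 -> 84
gcd of the OTHER numbers (without index 2): gcd([10, 15]) = 5
New gcd = gcd(g_others, new_val) = gcd(5, 84) = 1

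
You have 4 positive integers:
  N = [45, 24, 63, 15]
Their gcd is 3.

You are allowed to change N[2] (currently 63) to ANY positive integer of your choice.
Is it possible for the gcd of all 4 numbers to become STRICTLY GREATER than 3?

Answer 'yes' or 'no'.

Answer: no

Derivation:
Current gcd = 3
gcd of all OTHER numbers (without N[2]=63): gcd([45, 24, 15]) = 3
The new gcd after any change is gcd(3, new_value).
This can be at most 3.
Since 3 = old gcd 3, the gcd can only stay the same or decrease.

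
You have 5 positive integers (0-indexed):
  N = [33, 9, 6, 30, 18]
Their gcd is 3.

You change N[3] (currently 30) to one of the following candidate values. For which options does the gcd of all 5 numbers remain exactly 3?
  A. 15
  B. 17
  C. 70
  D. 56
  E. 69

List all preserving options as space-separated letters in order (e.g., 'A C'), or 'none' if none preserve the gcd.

Answer: A E

Derivation:
Old gcd = 3; gcd of others (without N[3]) = 3
New gcd for candidate v: gcd(3, v). Preserves old gcd iff gcd(3, v) = 3.
  Option A: v=15, gcd(3,15)=3 -> preserves
  Option B: v=17, gcd(3,17)=1 -> changes
  Option C: v=70, gcd(3,70)=1 -> changes
  Option D: v=56, gcd(3,56)=1 -> changes
  Option E: v=69, gcd(3,69)=3 -> preserves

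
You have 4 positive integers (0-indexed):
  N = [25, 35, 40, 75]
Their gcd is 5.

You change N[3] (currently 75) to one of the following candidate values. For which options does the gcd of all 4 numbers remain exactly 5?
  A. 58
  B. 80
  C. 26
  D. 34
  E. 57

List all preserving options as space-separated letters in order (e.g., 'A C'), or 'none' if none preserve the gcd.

Answer: B

Derivation:
Old gcd = 5; gcd of others (without N[3]) = 5
New gcd for candidate v: gcd(5, v). Preserves old gcd iff gcd(5, v) = 5.
  Option A: v=58, gcd(5,58)=1 -> changes
  Option B: v=80, gcd(5,80)=5 -> preserves
  Option C: v=26, gcd(5,26)=1 -> changes
  Option D: v=34, gcd(5,34)=1 -> changes
  Option E: v=57, gcd(5,57)=1 -> changes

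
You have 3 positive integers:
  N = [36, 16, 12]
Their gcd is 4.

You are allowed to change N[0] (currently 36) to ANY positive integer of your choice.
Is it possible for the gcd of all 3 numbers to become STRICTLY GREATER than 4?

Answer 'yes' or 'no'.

Answer: no

Derivation:
Current gcd = 4
gcd of all OTHER numbers (without N[0]=36): gcd([16, 12]) = 4
The new gcd after any change is gcd(4, new_value).
This can be at most 4.
Since 4 = old gcd 4, the gcd can only stay the same or decrease.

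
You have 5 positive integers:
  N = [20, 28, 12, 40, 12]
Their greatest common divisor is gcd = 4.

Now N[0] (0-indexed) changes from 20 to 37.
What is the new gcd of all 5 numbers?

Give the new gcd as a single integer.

Answer: 1

Derivation:
Numbers: [20, 28, 12, 40, 12], gcd = 4
Change: index 0, 20 -> 37
gcd of the OTHER numbers (without index 0): gcd([28, 12, 40, 12]) = 4
New gcd = gcd(g_others, new_val) = gcd(4, 37) = 1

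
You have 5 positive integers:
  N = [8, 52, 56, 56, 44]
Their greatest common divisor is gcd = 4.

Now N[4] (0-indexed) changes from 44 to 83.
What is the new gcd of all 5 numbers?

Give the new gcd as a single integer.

Numbers: [8, 52, 56, 56, 44], gcd = 4
Change: index 4, 44 -> 83
gcd of the OTHER numbers (without index 4): gcd([8, 52, 56, 56]) = 4
New gcd = gcd(g_others, new_val) = gcd(4, 83) = 1

Answer: 1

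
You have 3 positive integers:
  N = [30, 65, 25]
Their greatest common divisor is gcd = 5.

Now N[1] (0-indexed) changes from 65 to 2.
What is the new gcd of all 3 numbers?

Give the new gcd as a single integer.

Answer: 1

Derivation:
Numbers: [30, 65, 25], gcd = 5
Change: index 1, 65 -> 2
gcd of the OTHER numbers (without index 1): gcd([30, 25]) = 5
New gcd = gcd(g_others, new_val) = gcd(5, 2) = 1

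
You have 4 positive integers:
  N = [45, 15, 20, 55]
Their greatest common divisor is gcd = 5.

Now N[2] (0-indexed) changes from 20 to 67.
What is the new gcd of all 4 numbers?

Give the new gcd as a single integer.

Numbers: [45, 15, 20, 55], gcd = 5
Change: index 2, 20 -> 67
gcd of the OTHER numbers (without index 2): gcd([45, 15, 55]) = 5
New gcd = gcd(g_others, new_val) = gcd(5, 67) = 1

Answer: 1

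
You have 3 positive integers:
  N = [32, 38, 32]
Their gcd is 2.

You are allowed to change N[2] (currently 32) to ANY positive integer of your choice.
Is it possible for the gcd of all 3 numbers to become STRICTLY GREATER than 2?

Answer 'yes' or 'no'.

Answer: no

Derivation:
Current gcd = 2
gcd of all OTHER numbers (without N[2]=32): gcd([32, 38]) = 2
The new gcd after any change is gcd(2, new_value).
This can be at most 2.
Since 2 = old gcd 2, the gcd can only stay the same or decrease.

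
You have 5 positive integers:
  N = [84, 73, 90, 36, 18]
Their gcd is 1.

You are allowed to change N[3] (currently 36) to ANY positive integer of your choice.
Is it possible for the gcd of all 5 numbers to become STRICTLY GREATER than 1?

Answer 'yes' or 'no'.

Answer: no

Derivation:
Current gcd = 1
gcd of all OTHER numbers (without N[3]=36): gcd([84, 73, 90, 18]) = 1
The new gcd after any change is gcd(1, new_value).
This can be at most 1.
Since 1 = old gcd 1, the gcd can only stay the same or decrease.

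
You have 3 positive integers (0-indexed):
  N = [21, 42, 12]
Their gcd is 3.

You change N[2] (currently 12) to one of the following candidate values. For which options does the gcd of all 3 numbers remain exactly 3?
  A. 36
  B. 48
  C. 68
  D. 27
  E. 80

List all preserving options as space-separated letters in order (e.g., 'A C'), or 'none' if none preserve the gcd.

Answer: A B D

Derivation:
Old gcd = 3; gcd of others (without N[2]) = 21
New gcd for candidate v: gcd(21, v). Preserves old gcd iff gcd(21, v) = 3.
  Option A: v=36, gcd(21,36)=3 -> preserves
  Option B: v=48, gcd(21,48)=3 -> preserves
  Option C: v=68, gcd(21,68)=1 -> changes
  Option D: v=27, gcd(21,27)=3 -> preserves
  Option E: v=80, gcd(21,80)=1 -> changes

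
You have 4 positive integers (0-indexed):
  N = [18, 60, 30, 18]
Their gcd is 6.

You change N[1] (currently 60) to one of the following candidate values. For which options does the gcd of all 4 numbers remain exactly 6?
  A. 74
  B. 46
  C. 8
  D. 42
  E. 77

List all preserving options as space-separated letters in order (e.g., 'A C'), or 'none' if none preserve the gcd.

Answer: D

Derivation:
Old gcd = 6; gcd of others (without N[1]) = 6
New gcd for candidate v: gcd(6, v). Preserves old gcd iff gcd(6, v) = 6.
  Option A: v=74, gcd(6,74)=2 -> changes
  Option B: v=46, gcd(6,46)=2 -> changes
  Option C: v=8, gcd(6,8)=2 -> changes
  Option D: v=42, gcd(6,42)=6 -> preserves
  Option E: v=77, gcd(6,77)=1 -> changes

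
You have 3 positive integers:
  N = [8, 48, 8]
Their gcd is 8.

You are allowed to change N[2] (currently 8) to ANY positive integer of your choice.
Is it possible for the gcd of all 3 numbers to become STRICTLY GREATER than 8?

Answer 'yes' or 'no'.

Current gcd = 8
gcd of all OTHER numbers (without N[2]=8): gcd([8, 48]) = 8
The new gcd after any change is gcd(8, new_value).
This can be at most 8.
Since 8 = old gcd 8, the gcd can only stay the same or decrease.

Answer: no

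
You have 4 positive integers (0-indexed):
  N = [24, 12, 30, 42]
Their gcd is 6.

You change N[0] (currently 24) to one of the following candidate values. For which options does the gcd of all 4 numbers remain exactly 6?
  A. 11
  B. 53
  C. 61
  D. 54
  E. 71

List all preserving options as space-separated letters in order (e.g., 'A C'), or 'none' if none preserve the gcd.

Old gcd = 6; gcd of others (without N[0]) = 6
New gcd for candidate v: gcd(6, v). Preserves old gcd iff gcd(6, v) = 6.
  Option A: v=11, gcd(6,11)=1 -> changes
  Option B: v=53, gcd(6,53)=1 -> changes
  Option C: v=61, gcd(6,61)=1 -> changes
  Option D: v=54, gcd(6,54)=6 -> preserves
  Option E: v=71, gcd(6,71)=1 -> changes

Answer: D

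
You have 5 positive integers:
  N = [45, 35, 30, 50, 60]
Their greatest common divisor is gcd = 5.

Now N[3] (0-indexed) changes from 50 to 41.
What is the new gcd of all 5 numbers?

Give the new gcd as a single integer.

Answer: 1

Derivation:
Numbers: [45, 35, 30, 50, 60], gcd = 5
Change: index 3, 50 -> 41
gcd of the OTHER numbers (without index 3): gcd([45, 35, 30, 60]) = 5
New gcd = gcd(g_others, new_val) = gcd(5, 41) = 1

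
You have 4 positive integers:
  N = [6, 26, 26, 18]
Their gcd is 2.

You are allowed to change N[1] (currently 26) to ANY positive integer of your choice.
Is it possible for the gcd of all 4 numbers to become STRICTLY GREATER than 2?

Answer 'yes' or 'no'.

Current gcd = 2
gcd of all OTHER numbers (without N[1]=26): gcd([6, 26, 18]) = 2
The new gcd after any change is gcd(2, new_value).
This can be at most 2.
Since 2 = old gcd 2, the gcd can only stay the same or decrease.

Answer: no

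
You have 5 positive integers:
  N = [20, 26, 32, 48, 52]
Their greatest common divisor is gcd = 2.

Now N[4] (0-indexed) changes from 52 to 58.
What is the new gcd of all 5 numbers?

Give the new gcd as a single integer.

Answer: 2

Derivation:
Numbers: [20, 26, 32, 48, 52], gcd = 2
Change: index 4, 52 -> 58
gcd of the OTHER numbers (without index 4): gcd([20, 26, 32, 48]) = 2
New gcd = gcd(g_others, new_val) = gcd(2, 58) = 2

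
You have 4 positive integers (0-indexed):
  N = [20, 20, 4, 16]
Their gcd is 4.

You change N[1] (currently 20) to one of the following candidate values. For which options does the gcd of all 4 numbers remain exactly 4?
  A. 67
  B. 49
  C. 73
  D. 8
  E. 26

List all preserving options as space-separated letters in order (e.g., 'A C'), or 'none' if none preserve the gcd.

Old gcd = 4; gcd of others (without N[1]) = 4
New gcd for candidate v: gcd(4, v). Preserves old gcd iff gcd(4, v) = 4.
  Option A: v=67, gcd(4,67)=1 -> changes
  Option B: v=49, gcd(4,49)=1 -> changes
  Option C: v=73, gcd(4,73)=1 -> changes
  Option D: v=8, gcd(4,8)=4 -> preserves
  Option E: v=26, gcd(4,26)=2 -> changes

Answer: D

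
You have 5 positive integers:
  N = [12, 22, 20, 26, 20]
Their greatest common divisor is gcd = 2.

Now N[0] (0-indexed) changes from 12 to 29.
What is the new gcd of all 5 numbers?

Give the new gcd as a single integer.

Numbers: [12, 22, 20, 26, 20], gcd = 2
Change: index 0, 12 -> 29
gcd of the OTHER numbers (without index 0): gcd([22, 20, 26, 20]) = 2
New gcd = gcd(g_others, new_val) = gcd(2, 29) = 1

Answer: 1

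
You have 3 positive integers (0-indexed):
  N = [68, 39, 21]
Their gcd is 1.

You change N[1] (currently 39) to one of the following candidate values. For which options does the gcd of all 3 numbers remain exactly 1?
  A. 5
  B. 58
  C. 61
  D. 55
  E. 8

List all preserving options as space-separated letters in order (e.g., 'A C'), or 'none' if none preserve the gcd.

Answer: A B C D E

Derivation:
Old gcd = 1; gcd of others (without N[1]) = 1
New gcd for candidate v: gcd(1, v). Preserves old gcd iff gcd(1, v) = 1.
  Option A: v=5, gcd(1,5)=1 -> preserves
  Option B: v=58, gcd(1,58)=1 -> preserves
  Option C: v=61, gcd(1,61)=1 -> preserves
  Option D: v=55, gcd(1,55)=1 -> preserves
  Option E: v=8, gcd(1,8)=1 -> preserves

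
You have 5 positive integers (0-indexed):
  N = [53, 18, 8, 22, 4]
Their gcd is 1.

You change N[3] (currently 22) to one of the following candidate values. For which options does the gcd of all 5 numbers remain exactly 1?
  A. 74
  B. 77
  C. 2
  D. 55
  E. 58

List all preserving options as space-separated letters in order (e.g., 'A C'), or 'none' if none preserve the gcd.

Old gcd = 1; gcd of others (without N[3]) = 1
New gcd for candidate v: gcd(1, v). Preserves old gcd iff gcd(1, v) = 1.
  Option A: v=74, gcd(1,74)=1 -> preserves
  Option B: v=77, gcd(1,77)=1 -> preserves
  Option C: v=2, gcd(1,2)=1 -> preserves
  Option D: v=55, gcd(1,55)=1 -> preserves
  Option E: v=58, gcd(1,58)=1 -> preserves

Answer: A B C D E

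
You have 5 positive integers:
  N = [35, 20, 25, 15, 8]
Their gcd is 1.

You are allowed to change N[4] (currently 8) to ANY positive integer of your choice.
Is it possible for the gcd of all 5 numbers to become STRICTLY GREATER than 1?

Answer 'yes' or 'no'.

Current gcd = 1
gcd of all OTHER numbers (without N[4]=8): gcd([35, 20, 25, 15]) = 5
The new gcd after any change is gcd(5, new_value).
This can be at most 5.
Since 5 > old gcd 1, the gcd CAN increase (e.g., set N[4] = 5).

Answer: yes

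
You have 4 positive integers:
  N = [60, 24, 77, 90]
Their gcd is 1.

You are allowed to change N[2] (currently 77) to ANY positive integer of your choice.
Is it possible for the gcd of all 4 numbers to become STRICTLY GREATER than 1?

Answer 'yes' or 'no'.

Answer: yes

Derivation:
Current gcd = 1
gcd of all OTHER numbers (without N[2]=77): gcd([60, 24, 90]) = 6
The new gcd after any change is gcd(6, new_value).
This can be at most 6.
Since 6 > old gcd 1, the gcd CAN increase (e.g., set N[2] = 6).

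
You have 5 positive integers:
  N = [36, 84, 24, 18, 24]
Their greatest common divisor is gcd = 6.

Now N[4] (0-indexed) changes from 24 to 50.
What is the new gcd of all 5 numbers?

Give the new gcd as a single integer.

Numbers: [36, 84, 24, 18, 24], gcd = 6
Change: index 4, 24 -> 50
gcd of the OTHER numbers (without index 4): gcd([36, 84, 24, 18]) = 6
New gcd = gcd(g_others, new_val) = gcd(6, 50) = 2

Answer: 2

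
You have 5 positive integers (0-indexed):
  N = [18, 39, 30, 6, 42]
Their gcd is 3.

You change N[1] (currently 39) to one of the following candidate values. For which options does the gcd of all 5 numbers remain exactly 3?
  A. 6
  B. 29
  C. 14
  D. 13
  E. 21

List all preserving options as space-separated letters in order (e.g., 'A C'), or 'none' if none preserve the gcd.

Old gcd = 3; gcd of others (without N[1]) = 6
New gcd for candidate v: gcd(6, v). Preserves old gcd iff gcd(6, v) = 3.
  Option A: v=6, gcd(6,6)=6 -> changes
  Option B: v=29, gcd(6,29)=1 -> changes
  Option C: v=14, gcd(6,14)=2 -> changes
  Option D: v=13, gcd(6,13)=1 -> changes
  Option E: v=21, gcd(6,21)=3 -> preserves

Answer: E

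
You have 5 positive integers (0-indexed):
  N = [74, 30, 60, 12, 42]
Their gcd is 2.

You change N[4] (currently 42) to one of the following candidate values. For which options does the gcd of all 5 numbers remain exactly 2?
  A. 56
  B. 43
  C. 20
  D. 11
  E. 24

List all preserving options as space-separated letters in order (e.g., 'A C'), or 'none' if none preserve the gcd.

Old gcd = 2; gcd of others (without N[4]) = 2
New gcd for candidate v: gcd(2, v). Preserves old gcd iff gcd(2, v) = 2.
  Option A: v=56, gcd(2,56)=2 -> preserves
  Option B: v=43, gcd(2,43)=1 -> changes
  Option C: v=20, gcd(2,20)=2 -> preserves
  Option D: v=11, gcd(2,11)=1 -> changes
  Option E: v=24, gcd(2,24)=2 -> preserves

Answer: A C E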